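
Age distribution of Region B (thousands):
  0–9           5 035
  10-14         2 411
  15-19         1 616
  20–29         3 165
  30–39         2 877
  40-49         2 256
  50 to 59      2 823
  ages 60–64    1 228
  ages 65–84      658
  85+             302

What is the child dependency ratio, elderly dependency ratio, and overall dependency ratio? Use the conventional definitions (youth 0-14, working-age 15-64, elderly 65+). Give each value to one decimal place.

0–14: 5 035 + 2 411 = 7 446
15–64: 1 616 + 3 165 + 2 877 + 2 256 + 2 823 + 1 228 = 13 965
65+: 658 + 302 = 960
Youth dependency ratio = 7 446 / 13 965 × 100 = 53.3
Old-age dependency ratio = 960 / 13 965 × 100 = 6.9
Total dependency ratio = (7 446 + 960) / 13 965 × 100 = 8 406 / 13 965 × 100 = 60.2

Youth dependency ratio: 53.3
Old-age dependency ratio: 6.9
Total dependency ratio: 60.2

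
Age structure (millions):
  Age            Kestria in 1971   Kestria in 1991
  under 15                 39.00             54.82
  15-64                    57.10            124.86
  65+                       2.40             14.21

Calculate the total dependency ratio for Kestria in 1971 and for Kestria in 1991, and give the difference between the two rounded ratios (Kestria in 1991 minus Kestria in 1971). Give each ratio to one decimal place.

Kestria in 1971: 72.5
Kestria in 1991: 55.3
Difference: -17.2

Kestria in 1971: (39.00 + 2.40) / 57.10 × 100 = 41.40 / 57.10 × 100 = 72.5
Kestria in 1991: (54.82 + 14.21) / 124.86 × 100 = 69.03 / 124.86 × 100 = 55.3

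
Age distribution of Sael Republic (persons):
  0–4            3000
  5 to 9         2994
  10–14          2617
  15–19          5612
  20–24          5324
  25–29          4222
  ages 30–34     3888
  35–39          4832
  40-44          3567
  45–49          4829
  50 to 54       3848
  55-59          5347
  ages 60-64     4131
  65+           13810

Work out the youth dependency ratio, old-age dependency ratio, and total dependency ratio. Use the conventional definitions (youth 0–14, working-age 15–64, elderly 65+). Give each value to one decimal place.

Youth dependency ratio: 18.9
Old-age dependency ratio: 30.3
Total dependency ratio: 49.2

0–14: 3000 + 2994 + 2617 = 8611
15–64: 5612 + 5324 + 4222 + 3888 + 4832 + 3567 + 4829 + 3848 + 5347 + 4131 = 45600
65+: 13810
Youth dependency ratio = 8611 / 45600 × 100 = 18.9
Old-age dependency ratio = 13810 / 45600 × 100 = 30.3
Total dependency ratio = (8611 + 13810) / 45600 × 100 = 22421 / 45600 × 100 = 49.2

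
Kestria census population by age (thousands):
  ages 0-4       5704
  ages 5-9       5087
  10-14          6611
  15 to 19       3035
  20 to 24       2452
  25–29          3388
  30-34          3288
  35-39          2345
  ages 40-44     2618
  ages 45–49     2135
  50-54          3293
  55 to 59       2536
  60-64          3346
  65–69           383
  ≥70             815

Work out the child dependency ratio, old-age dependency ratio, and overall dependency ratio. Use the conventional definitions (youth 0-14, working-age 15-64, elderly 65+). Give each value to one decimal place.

0–14: 5704 + 5087 + 6611 = 17402
15–64: 3035 + 2452 + 3388 + 3288 + 2345 + 2618 + 2135 + 3293 + 2536 + 3346 = 28436
65+: 383 + 815 = 1198
Youth dependency ratio = 17402 / 28436 × 100 = 61.2
Old-age dependency ratio = 1198 / 28436 × 100 = 4.2
Total dependency ratio = (17402 + 1198) / 28436 × 100 = 18600 / 28436 × 100 = 65.4

Youth dependency ratio: 61.2
Old-age dependency ratio: 4.2
Total dependency ratio: 65.4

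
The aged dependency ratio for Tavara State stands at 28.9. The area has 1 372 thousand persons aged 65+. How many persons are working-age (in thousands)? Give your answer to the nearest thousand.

Working-age: 4 747

Old-age dependency ratio = elderly / working-age × 100
28.9 = 1 372 / W × 100
⇒ 4 747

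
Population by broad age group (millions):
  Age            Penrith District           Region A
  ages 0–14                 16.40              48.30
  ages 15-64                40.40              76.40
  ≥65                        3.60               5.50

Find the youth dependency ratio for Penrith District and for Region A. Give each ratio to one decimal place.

Penrith District: 40.6
Region A: 63.2

Penrith District: 16.40 / 40.40 × 100 = 40.6
Region A: 48.30 / 76.40 × 100 = 63.2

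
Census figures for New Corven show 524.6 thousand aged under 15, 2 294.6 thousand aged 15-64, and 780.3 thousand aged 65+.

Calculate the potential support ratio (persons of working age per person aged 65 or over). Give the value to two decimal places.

Potential support ratio: 2.94

Potential support ratio = 2 294.6 / 780.3 = 2.94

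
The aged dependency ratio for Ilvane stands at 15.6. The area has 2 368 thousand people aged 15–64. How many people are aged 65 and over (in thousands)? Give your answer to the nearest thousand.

Old-age dependency ratio = elderly / working-age × 100
15.6 = E / 2 368 × 100
⇒ 369

Aged 65 and over: 369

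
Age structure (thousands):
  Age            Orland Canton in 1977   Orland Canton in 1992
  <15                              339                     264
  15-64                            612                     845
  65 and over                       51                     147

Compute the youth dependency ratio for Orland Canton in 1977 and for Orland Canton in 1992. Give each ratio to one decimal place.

Orland Canton in 1977: 55.4
Orland Canton in 1992: 31.2

Orland Canton in 1977: 339 / 612 × 100 = 55.4
Orland Canton in 1992: 264 / 845 × 100 = 31.2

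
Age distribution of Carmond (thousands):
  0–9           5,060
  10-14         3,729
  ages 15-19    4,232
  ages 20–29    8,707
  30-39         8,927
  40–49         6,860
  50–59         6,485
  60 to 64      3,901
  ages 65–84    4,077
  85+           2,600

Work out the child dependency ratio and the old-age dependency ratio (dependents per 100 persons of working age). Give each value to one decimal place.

0–14: 5,060 + 3,729 = 8,789
15–64: 4,232 + 8,707 + 8,927 + 6,860 + 6,485 + 3,901 = 39,112
65+: 4,077 + 2,600 = 6,677
Youth dependency ratio = 8,789 / 39,112 × 100 = 22.5
Old-age dependency ratio = 6,677 / 39,112 × 100 = 17.1

Youth dependency ratio: 22.5
Old-age dependency ratio: 17.1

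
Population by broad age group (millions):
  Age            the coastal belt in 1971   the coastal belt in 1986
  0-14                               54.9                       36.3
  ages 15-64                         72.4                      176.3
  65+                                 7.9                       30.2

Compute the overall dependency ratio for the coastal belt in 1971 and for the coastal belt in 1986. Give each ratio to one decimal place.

the coastal belt in 1971: 86.7
the coastal belt in 1986: 37.7

the coastal belt in 1971: (54.9 + 7.9) / 72.4 × 100 = 62.8 / 72.4 × 100 = 86.7
the coastal belt in 1986: (36.3 + 30.2) / 176.3 × 100 = 66.5 / 176.3 × 100 = 37.7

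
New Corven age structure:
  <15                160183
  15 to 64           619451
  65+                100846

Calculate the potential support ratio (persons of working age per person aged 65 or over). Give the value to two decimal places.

Potential support ratio = 619451 / 100846 = 6.14

Potential support ratio: 6.14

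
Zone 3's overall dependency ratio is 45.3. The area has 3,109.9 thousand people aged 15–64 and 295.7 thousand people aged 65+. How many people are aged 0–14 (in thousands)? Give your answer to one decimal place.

Aged 0–14: 1,113.1

Total dependency ratio = (youth + elderly) / working-age × 100
45.3 = (Y + 295.7) / 3,109.9 × 100
⇒ 1,113.1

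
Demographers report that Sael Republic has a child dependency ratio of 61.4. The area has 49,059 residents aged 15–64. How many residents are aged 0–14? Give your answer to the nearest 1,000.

Youth dependency ratio = youth / working-age × 100
61.4 = Y / 49,059 × 100
⇒ 30,000

Aged 0–14: 30,000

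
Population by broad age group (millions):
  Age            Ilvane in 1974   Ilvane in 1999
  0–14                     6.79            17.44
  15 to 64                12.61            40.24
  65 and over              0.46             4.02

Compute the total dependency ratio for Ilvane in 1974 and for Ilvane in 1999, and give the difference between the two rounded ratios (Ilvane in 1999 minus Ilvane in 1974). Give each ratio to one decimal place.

Ilvane in 1974: 57.5
Ilvane in 1999: 53.3
Difference: -4.2

Ilvane in 1974: (6.79 + 0.46) / 12.61 × 100 = 7.25 / 12.61 × 100 = 57.5
Ilvane in 1999: (17.44 + 4.02) / 40.24 × 100 = 21.46 / 40.24 × 100 = 53.3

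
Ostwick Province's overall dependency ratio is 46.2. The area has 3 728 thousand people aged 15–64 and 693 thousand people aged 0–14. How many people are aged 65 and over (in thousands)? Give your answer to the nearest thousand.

Total dependency ratio = (youth + elderly) / working-age × 100
46.2 = (693 + E) / 3 728 × 100
⇒ 1 029

Aged 65 and over: 1 029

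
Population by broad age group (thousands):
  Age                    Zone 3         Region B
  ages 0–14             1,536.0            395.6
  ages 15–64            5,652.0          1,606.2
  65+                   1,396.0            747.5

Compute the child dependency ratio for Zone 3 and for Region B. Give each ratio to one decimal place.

Zone 3: 27.2
Region B: 24.6

Zone 3: 1,536.0 / 5,652.0 × 100 = 27.2
Region B: 395.6 / 1,606.2 × 100 = 24.6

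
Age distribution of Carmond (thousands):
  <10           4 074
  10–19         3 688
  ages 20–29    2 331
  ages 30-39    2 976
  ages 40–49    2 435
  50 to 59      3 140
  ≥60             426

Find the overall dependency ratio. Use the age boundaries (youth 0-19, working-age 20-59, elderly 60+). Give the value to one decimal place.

Total dependency ratio: 75.2

0–19: 4 074 + 3 688 = 7 762
20–59: 2 331 + 2 976 + 2 435 + 3 140 = 10 882
60+: 426
Total dependency ratio = (7 762 + 426) / 10 882 × 100 = 8 188 / 10 882 × 100 = 75.2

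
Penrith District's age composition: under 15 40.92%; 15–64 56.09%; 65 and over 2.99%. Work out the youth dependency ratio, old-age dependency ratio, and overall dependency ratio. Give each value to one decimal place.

Youth dependency ratio: 73.0
Old-age dependency ratio: 5.3
Total dependency ratio: 78.3

Youth dependency ratio = 40.92 / 56.09 × 100 = 73.0
Old-age dependency ratio = 2.99 / 56.09 × 100 = 5.3
Total dependency ratio = (40.92 + 2.99) / 56.09 × 100 = 43.91 / 56.09 × 100 = 78.3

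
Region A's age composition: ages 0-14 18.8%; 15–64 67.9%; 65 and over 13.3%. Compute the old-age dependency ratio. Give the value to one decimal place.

Old-age dependency ratio: 19.6

Old-age dependency ratio = 13.3 / 67.9 × 100 = 19.6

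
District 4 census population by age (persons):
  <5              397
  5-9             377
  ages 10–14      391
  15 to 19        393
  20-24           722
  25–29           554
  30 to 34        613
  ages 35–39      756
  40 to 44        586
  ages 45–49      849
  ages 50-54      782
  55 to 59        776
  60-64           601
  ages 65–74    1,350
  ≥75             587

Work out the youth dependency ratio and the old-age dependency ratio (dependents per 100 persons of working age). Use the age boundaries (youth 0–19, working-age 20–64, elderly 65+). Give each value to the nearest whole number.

0–19: 397 + 377 + 391 + 393 = 1,558
20–64: 722 + 554 + 613 + 756 + 586 + 849 + 782 + 776 + 601 = 6,239
65+: 1,350 + 587 = 1,937
Youth dependency ratio = 1,558 / 6,239 × 100 = 25
Old-age dependency ratio = 1,937 / 6,239 × 100 = 31

Youth dependency ratio: 25
Old-age dependency ratio: 31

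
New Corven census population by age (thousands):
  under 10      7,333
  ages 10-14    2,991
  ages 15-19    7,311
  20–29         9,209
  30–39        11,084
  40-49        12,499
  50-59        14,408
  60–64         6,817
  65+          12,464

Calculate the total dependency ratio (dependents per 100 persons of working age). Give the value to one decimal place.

Total dependency ratio: 37.2

0–14: 7,333 + 2,991 = 10,324
15–64: 7,311 + 9,209 + 11,084 + 12,499 + 14,408 + 6,817 = 61,328
65+: 12,464
Total dependency ratio = (10,324 + 12,464) / 61,328 × 100 = 22,788 / 61,328 × 100 = 37.2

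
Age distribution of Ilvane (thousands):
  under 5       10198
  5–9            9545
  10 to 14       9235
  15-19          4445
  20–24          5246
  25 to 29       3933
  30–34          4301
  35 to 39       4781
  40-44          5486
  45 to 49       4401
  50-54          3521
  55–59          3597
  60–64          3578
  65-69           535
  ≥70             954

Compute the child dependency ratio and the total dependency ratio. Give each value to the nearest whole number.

Youth dependency ratio: 67
Total dependency ratio: 70

0–14: 10198 + 9545 + 9235 = 28978
15–64: 4445 + 5246 + 3933 + 4301 + 4781 + 5486 + 4401 + 3521 + 3597 + 3578 = 43289
65+: 535 + 954 = 1489
Youth dependency ratio = 28978 / 43289 × 100 = 67
Total dependency ratio = (28978 + 1489) / 43289 × 100 = 30467 / 43289 × 100 = 70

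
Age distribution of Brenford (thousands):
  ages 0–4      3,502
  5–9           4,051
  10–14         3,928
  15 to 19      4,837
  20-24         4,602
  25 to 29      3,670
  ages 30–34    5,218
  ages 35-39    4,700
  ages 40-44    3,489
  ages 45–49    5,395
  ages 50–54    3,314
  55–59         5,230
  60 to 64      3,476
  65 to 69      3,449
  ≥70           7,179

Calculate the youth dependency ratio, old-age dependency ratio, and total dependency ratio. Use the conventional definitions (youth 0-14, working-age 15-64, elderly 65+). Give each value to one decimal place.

0–14: 3,502 + 4,051 + 3,928 = 11,481
15–64: 4,837 + 4,602 + 3,670 + 5,218 + 4,700 + 3,489 + 5,395 + 3,314 + 5,230 + 3,476 = 43,931
65+: 3,449 + 7,179 = 10,628
Youth dependency ratio = 11,481 / 43,931 × 100 = 26.1
Old-age dependency ratio = 10,628 / 43,931 × 100 = 24.2
Total dependency ratio = (11,481 + 10,628) / 43,931 × 100 = 22,109 / 43,931 × 100 = 50.3

Youth dependency ratio: 26.1
Old-age dependency ratio: 24.2
Total dependency ratio: 50.3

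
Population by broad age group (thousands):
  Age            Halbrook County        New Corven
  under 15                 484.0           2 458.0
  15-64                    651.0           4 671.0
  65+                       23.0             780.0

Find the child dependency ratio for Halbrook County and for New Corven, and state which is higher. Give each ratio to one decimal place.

Halbrook County: 74.3
New Corven: 52.6
Higher: Halbrook County

Halbrook County: 484.0 / 651.0 × 100 = 74.3
New Corven: 2 458.0 / 4 671.0 × 100 = 52.6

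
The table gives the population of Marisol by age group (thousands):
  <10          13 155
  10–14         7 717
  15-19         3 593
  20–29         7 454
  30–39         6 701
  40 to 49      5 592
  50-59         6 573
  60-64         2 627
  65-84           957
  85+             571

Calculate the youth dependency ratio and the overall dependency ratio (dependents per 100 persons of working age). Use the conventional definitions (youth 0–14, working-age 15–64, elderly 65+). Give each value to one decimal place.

Youth dependency ratio: 64.1
Total dependency ratio: 68.8

0–14: 13 155 + 7 717 = 20 872
15–64: 3 593 + 7 454 + 6 701 + 5 592 + 6 573 + 2 627 = 32 540
65+: 957 + 571 = 1 528
Youth dependency ratio = 20 872 / 32 540 × 100 = 64.1
Total dependency ratio = (20 872 + 1 528) / 32 540 × 100 = 22 400 / 32 540 × 100 = 68.8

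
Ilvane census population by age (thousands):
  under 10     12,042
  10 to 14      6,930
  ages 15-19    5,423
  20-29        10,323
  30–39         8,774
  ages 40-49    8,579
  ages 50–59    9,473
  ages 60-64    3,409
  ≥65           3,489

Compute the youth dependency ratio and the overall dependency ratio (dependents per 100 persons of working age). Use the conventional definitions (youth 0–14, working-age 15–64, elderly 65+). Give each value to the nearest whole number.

Youth dependency ratio: 41
Total dependency ratio: 49

0–14: 12,042 + 6,930 = 18,972
15–64: 5,423 + 10,323 + 8,774 + 8,579 + 9,473 + 3,409 = 45,981
65+: 3,489
Youth dependency ratio = 18,972 / 45,981 × 100 = 41
Total dependency ratio = (18,972 + 3,489) / 45,981 × 100 = 22,461 / 45,981 × 100 = 49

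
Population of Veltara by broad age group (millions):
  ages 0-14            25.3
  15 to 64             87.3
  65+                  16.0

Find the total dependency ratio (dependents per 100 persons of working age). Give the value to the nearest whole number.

Total dependency ratio = (25.3 + 16.0) / 87.3 × 100 = 41.3 / 87.3 × 100 = 47

Total dependency ratio: 47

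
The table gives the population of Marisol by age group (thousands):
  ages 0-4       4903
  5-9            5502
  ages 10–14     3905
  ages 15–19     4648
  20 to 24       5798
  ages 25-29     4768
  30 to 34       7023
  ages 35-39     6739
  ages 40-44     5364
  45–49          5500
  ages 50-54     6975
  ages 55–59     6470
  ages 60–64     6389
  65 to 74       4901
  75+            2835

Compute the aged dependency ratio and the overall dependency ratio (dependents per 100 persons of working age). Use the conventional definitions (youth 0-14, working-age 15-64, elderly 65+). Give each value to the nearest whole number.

Old-age dependency ratio: 13
Total dependency ratio: 37

0–14: 4903 + 5502 + 3905 = 14310
15–64: 4648 + 5798 + 4768 + 7023 + 6739 + 5364 + 5500 + 6975 + 6470 + 6389 = 59674
65+: 4901 + 2835 = 7736
Old-age dependency ratio = 7736 / 59674 × 100 = 13
Total dependency ratio = (14310 + 7736) / 59674 × 100 = 22046 / 59674 × 100 = 37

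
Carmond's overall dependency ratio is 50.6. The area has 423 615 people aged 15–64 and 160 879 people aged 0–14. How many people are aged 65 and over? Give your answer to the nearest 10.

Total dependency ratio = (youth + elderly) / working-age × 100
50.6 = (160 879 + E) / 423 615 × 100
⇒ 53 470

Aged 65 and over: 53 470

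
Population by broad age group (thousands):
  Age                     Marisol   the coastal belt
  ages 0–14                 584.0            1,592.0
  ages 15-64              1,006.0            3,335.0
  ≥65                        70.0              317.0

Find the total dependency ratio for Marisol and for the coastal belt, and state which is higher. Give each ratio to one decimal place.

Marisol: 65.0
the coastal belt: 57.2
Higher: Marisol

Marisol: (584.0 + 70.0) / 1,006.0 × 100 = 654.0 / 1,006.0 × 100 = 65.0
the coastal belt: (1,592.0 + 317.0) / 3,335.0 × 100 = 1,909.0 / 3,335.0 × 100 = 57.2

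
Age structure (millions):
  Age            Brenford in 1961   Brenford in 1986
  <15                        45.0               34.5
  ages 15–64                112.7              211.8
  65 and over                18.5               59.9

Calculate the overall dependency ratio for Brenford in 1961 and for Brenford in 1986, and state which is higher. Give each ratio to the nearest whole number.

Brenford in 1961: (45.0 + 18.5) / 112.7 × 100 = 63.5 / 112.7 × 100 = 56
Brenford in 1986: (34.5 + 59.9) / 211.8 × 100 = 94.4 / 211.8 × 100 = 45

Brenford in 1961: 56
Brenford in 1986: 45
Higher: Brenford in 1961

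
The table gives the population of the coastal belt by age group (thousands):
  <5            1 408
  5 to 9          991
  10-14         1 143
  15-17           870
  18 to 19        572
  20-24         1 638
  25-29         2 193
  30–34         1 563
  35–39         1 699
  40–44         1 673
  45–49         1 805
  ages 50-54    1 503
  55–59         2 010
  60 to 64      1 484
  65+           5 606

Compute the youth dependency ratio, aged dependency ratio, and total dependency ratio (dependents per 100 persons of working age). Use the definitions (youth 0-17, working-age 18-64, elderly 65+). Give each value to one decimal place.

Youth dependency ratio: 27.3
Old-age dependency ratio: 34.7
Total dependency ratio: 62.1

0–17: 1 408 + 991 + 1 143 + 870 = 4 412
18–64: 572 + 1 638 + 2 193 + 1 563 + 1 699 + 1 673 + 1 805 + 1 503 + 2 010 + 1 484 = 16 140
65+: 5 606
Youth dependency ratio = 4 412 / 16 140 × 100 = 27.3
Old-age dependency ratio = 5 606 / 16 140 × 100 = 34.7
Total dependency ratio = (4 412 + 5 606) / 16 140 × 100 = 10 018 / 16 140 × 100 = 62.1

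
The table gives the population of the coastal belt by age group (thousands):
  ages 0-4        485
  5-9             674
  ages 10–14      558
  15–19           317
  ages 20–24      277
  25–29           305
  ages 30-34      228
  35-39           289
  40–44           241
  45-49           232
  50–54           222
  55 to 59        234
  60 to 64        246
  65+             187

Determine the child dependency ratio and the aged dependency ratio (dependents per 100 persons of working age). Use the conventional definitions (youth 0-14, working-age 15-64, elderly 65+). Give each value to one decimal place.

0–14: 485 + 674 + 558 = 1,717
15–64: 317 + 277 + 305 + 228 + 289 + 241 + 232 + 222 + 234 + 246 = 2,591
65+: 187
Youth dependency ratio = 1,717 / 2,591 × 100 = 66.3
Old-age dependency ratio = 187 / 2,591 × 100 = 7.2

Youth dependency ratio: 66.3
Old-age dependency ratio: 7.2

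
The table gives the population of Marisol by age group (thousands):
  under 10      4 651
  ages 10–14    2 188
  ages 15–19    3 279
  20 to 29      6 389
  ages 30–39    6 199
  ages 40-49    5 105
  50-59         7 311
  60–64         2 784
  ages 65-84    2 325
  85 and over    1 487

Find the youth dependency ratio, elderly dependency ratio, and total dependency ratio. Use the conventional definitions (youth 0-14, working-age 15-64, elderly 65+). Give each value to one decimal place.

Youth dependency ratio: 22.0
Old-age dependency ratio: 12.3
Total dependency ratio: 34.3

0–14: 4 651 + 2 188 = 6 839
15–64: 3 279 + 6 389 + 6 199 + 5 105 + 7 311 + 2 784 = 31 067
65+: 2 325 + 1 487 = 3 812
Youth dependency ratio = 6 839 / 31 067 × 100 = 22.0
Old-age dependency ratio = 3 812 / 31 067 × 100 = 12.3
Total dependency ratio = (6 839 + 3 812) / 31 067 × 100 = 10 651 / 31 067 × 100 = 34.3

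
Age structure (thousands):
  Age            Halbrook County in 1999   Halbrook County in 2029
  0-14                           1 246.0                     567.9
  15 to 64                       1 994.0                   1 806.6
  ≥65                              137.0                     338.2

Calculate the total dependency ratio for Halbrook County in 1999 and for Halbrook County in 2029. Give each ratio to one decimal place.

Halbrook County in 1999: (1 246.0 + 137.0) / 1 994.0 × 100 = 1 383.0 / 1 994.0 × 100 = 69.4
Halbrook County in 2029: (567.9 + 338.2) / 1 806.6 × 100 = 906.1 / 1 806.6 × 100 = 50.2

Halbrook County in 1999: 69.4
Halbrook County in 2029: 50.2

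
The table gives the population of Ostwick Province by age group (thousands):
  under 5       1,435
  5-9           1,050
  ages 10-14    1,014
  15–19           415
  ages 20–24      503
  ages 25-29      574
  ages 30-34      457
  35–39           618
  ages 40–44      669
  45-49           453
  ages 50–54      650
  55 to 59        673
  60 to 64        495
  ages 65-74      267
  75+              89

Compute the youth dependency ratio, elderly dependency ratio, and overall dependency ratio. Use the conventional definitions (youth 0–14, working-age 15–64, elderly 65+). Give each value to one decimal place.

0–14: 1,435 + 1,050 + 1,014 = 3,499
15–64: 415 + 503 + 574 + 457 + 618 + 669 + 453 + 650 + 673 + 495 = 5,507
65+: 267 + 89 = 356
Youth dependency ratio = 3,499 / 5,507 × 100 = 63.5
Old-age dependency ratio = 356 / 5,507 × 100 = 6.5
Total dependency ratio = (3,499 + 356) / 5,507 × 100 = 3,855 / 5,507 × 100 = 70.0

Youth dependency ratio: 63.5
Old-age dependency ratio: 6.5
Total dependency ratio: 70.0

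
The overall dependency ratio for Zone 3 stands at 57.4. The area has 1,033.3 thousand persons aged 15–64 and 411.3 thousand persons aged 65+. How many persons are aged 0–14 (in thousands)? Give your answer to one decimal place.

Aged 0–14: 181.8

Total dependency ratio = (youth + elderly) / working-age × 100
57.4 = (Y + 411.3) / 1,033.3 × 100
⇒ 181.8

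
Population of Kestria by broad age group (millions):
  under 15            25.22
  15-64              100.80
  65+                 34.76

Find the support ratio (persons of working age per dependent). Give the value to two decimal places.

Support ratio: 1.68

Support ratio = 100.80 / (25.22 + 34.76) = 100.80 / 59.98 = 1.68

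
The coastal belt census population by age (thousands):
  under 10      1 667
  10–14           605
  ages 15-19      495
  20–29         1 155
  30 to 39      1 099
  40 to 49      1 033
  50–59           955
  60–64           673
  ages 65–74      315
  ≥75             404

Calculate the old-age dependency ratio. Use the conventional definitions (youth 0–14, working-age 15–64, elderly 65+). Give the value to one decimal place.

Old-age dependency ratio: 13.3

0–14: 1 667 + 605 = 2 272
15–64: 495 + 1 155 + 1 099 + 1 033 + 955 + 673 = 5 410
65+: 315 + 404 = 719
Old-age dependency ratio = 719 / 5 410 × 100 = 13.3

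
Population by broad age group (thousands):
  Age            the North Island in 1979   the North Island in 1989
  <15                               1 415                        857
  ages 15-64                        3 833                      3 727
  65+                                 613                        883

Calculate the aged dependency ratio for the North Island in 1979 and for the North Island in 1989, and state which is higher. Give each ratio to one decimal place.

the North Island in 1979: 613 / 3 833 × 100 = 16.0
the North Island in 1989: 883 / 3 727 × 100 = 23.7

the North Island in 1979: 16.0
the North Island in 1989: 23.7
Higher: the North Island in 1989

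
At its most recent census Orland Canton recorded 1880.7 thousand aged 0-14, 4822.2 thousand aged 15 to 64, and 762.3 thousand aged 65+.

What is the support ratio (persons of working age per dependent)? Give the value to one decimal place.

Support ratio = 4822.2 / (1880.7 + 762.3) = 4822.2 / 2643.0 = 1.8

Support ratio: 1.8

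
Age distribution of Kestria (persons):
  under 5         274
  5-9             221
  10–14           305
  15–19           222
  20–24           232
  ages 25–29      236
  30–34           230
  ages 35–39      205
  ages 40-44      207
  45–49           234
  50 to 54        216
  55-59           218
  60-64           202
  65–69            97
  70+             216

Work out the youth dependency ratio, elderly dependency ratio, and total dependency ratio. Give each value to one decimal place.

Youth dependency ratio: 36.3
Old-age dependency ratio: 14.2
Total dependency ratio: 50.5

0–14: 274 + 221 + 305 = 800
15–64: 222 + 232 + 236 + 230 + 205 + 207 + 234 + 216 + 218 + 202 = 2,202
65+: 97 + 216 = 313
Youth dependency ratio = 800 / 2,202 × 100 = 36.3
Old-age dependency ratio = 313 / 2,202 × 100 = 14.2
Total dependency ratio = (800 + 313) / 2,202 × 100 = 1,113 / 2,202 × 100 = 50.5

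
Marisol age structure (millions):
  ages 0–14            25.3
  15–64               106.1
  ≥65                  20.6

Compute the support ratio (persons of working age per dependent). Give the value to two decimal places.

Support ratio: 2.31

Support ratio = 106.1 / (25.3 + 20.6) = 106.1 / 45.9 = 2.31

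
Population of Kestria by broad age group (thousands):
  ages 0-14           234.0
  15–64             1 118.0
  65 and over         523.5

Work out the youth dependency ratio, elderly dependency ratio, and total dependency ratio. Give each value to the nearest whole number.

Youth dependency ratio: 21
Old-age dependency ratio: 47
Total dependency ratio: 68

Youth dependency ratio = 234.0 / 1 118.0 × 100 = 21
Old-age dependency ratio = 523.5 / 1 118.0 × 100 = 47
Total dependency ratio = (234.0 + 523.5) / 1 118.0 × 100 = 757.5 / 1 118.0 × 100 = 68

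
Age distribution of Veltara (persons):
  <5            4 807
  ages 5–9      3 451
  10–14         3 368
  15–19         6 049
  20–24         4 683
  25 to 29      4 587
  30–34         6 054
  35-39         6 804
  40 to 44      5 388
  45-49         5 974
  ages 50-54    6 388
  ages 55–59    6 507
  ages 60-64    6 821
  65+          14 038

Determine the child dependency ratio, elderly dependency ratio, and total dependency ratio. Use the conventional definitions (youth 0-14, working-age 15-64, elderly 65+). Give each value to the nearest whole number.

0–14: 4 807 + 3 451 + 3 368 = 11 626
15–64: 6 049 + 4 683 + 4 587 + 6 054 + 6 804 + 5 388 + 5 974 + 6 388 + 6 507 + 6 821 = 59 255
65+: 14 038
Youth dependency ratio = 11 626 / 59 255 × 100 = 20
Old-age dependency ratio = 14 038 / 59 255 × 100 = 24
Total dependency ratio = (11 626 + 14 038) / 59 255 × 100 = 25 664 / 59 255 × 100 = 43

Youth dependency ratio: 20
Old-age dependency ratio: 24
Total dependency ratio: 43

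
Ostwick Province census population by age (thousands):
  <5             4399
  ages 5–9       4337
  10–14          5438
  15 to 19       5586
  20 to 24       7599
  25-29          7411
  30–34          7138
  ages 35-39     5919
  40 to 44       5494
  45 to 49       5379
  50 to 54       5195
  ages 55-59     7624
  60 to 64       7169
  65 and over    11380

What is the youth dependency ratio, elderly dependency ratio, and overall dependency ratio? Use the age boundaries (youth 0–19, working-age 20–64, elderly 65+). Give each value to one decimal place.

Youth dependency ratio: 33.5
Old-age dependency ratio: 19.3
Total dependency ratio: 52.8

0–19: 4399 + 4337 + 5438 + 5586 = 19760
20–64: 7599 + 7411 + 7138 + 5919 + 5494 + 5379 + 5195 + 7624 + 7169 = 58928
65+: 11380
Youth dependency ratio = 19760 / 58928 × 100 = 33.5
Old-age dependency ratio = 11380 / 58928 × 100 = 19.3
Total dependency ratio = (19760 + 11380) / 58928 × 100 = 31140 / 58928 × 100 = 52.8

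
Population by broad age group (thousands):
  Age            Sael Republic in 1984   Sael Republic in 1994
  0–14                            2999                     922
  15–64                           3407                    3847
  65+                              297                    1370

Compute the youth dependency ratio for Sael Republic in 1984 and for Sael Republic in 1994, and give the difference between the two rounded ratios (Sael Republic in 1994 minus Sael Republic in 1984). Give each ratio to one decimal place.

Sael Republic in 1984: 2999 / 3407 × 100 = 88.0
Sael Republic in 1994: 922 / 3847 × 100 = 24.0

Sael Republic in 1984: 88.0
Sael Republic in 1994: 24.0
Difference: -64.0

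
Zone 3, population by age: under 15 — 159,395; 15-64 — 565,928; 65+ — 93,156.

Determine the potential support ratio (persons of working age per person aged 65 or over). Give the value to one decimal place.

Potential support ratio = 565,928 / 93,156 = 6.1

Potential support ratio: 6.1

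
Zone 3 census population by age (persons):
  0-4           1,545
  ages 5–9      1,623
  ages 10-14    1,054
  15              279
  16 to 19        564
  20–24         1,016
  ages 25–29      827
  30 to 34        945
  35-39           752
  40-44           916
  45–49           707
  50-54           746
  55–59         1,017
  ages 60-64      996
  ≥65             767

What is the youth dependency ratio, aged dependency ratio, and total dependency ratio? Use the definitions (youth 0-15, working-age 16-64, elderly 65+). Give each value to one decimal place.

Youth dependency ratio: 53.0
Old-age dependency ratio: 9.0
Total dependency ratio: 62.1

0–15: 1,545 + 1,623 + 1,054 + 279 = 4,501
16–64: 564 + 1,016 + 827 + 945 + 752 + 916 + 707 + 746 + 1,017 + 996 = 8,486
65+: 767
Youth dependency ratio = 4,501 / 8,486 × 100 = 53.0
Old-age dependency ratio = 767 / 8,486 × 100 = 9.0
Total dependency ratio = (4,501 + 767) / 8,486 × 100 = 5,268 / 8,486 × 100 = 62.1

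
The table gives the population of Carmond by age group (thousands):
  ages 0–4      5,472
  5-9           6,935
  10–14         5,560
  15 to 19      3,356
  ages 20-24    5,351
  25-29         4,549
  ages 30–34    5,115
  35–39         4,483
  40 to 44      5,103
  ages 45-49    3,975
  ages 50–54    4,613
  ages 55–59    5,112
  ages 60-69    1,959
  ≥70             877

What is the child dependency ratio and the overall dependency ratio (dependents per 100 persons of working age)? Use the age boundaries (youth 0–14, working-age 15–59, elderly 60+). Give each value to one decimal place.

0–14: 5,472 + 6,935 + 5,560 = 17,967
15–59: 3,356 + 5,351 + 4,549 + 5,115 + 4,483 + 5,103 + 3,975 + 4,613 + 5,112 = 41,657
60+: 1,959 + 877 = 2,836
Youth dependency ratio = 17,967 / 41,657 × 100 = 43.1
Total dependency ratio = (17,967 + 2,836) / 41,657 × 100 = 20,803 / 41,657 × 100 = 49.9

Youth dependency ratio: 43.1
Total dependency ratio: 49.9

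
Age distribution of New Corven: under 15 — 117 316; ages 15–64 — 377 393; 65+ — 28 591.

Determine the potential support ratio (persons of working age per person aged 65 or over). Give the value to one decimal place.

Potential support ratio: 13.2

Potential support ratio = 377 393 / 28 591 = 13.2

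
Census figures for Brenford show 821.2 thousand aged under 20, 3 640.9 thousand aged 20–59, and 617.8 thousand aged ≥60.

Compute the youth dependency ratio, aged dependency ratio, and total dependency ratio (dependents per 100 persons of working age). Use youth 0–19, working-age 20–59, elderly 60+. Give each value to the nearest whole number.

Youth dependency ratio: 23
Old-age dependency ratio: 17
Total dependency ratio: 40

Youth dependency ratio = 821.2 / 3 640.9 × 100 = 23
Old-age dependency ratio = 617.8 / 3 640.9 × 100 = 17
Total dependency ratio = (821.2 + 617.8) / 3 640.9 × 100 = 1 439.0 / 3 640.9 × 100 = 40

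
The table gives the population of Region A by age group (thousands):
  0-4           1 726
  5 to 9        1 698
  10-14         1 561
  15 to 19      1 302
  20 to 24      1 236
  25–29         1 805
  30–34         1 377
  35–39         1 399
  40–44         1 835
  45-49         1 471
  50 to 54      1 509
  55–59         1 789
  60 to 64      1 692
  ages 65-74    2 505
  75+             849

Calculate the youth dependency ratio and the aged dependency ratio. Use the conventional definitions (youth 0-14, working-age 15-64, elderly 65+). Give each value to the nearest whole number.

Youth dependency ratio: 32
Old-age dependency ratio: 22

0–14: 1 726 + 1 698 + 1 561 = 4 985
15–64: 1 302 + 1 236 + 1 805 + 1 377 + 1 399 + 1 835 + 1 471 + 1 509 + 1 789 + 1 692 = 15 415
65+: 2 505 + 849 = 3 354
Youth dependency ratio = 4 985 / 15 415 × 100 = 32
Old-age dependency ratio = 3 354 / 15 415 × 100 = 22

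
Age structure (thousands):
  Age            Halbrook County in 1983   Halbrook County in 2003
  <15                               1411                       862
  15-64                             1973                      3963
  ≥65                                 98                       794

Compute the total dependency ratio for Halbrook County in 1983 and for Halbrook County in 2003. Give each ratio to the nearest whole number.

Halbrook County in 1983: 76
Halbrook County in 2003: 42

Halbrook County in 1983: (1411 + 98) / 1973 × 100 = 1509 / 1973 × 100 = 76
Halbrook County in 2003: (862 + 794) / 3963 × 100 = 1656 / 3963 × 100 = 42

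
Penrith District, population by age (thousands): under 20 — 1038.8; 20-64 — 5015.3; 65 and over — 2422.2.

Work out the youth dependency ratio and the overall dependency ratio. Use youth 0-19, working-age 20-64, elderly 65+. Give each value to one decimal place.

Youth dependency ratio: 20.7
Total dependency ratio: 69.0

Youth dependency ratio = 1038.8 / 5015.3 × 100 = 20.7
Total dependency ratio = (1038.8 + 2422.2) / 5015.3 × 100 = 3461.0 / 5015.3 × 100 = 69.0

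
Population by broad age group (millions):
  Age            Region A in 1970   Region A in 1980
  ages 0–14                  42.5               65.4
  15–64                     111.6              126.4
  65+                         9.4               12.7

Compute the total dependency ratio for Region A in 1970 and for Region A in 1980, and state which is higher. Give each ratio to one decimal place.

Region A in 1970: 46.5
Region A in 1980: 61.8
Higher: Region A in 1980

Region A in 1970: (42.5 + 9.4) / 111.6 × 100 = 51.9 / 111.6 × 100 = 46.5
Region A in 1980: (65.4 + 12.7) / 126.4 × 100 = 78.1 / 126.4 × 100 = 61.8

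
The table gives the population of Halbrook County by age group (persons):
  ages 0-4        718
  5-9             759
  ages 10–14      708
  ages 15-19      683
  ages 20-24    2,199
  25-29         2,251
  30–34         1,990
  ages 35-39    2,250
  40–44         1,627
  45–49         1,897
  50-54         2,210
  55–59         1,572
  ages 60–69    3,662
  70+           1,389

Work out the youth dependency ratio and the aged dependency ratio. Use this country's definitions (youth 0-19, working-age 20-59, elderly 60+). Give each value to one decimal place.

Youth dependency ratio: 17.9
Old-age dependency ratio: 31.6

0–19: 718 + 759 + 708 + 683 = 2,868
20–59: 2,199 + 2,251 + 1,990 + 2,250 + 1,627 + 1,897 + 2,210 + 1,572 = 15,996
60+: 3,662 + 1,389 = 5,051
Youth dependency ratio = 2,868 / 15,996 × 100 = 17.9
Old-age dependency ratio = 5,051 / 15,996 × 100 = 31.6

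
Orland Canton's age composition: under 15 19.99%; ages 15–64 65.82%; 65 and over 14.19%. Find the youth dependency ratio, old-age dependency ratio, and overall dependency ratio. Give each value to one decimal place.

Youth dependency ratio = 19.99 / 65.82 × 100 = 30.4
Old-age dependency ratio = 14.19 / 65.82 × 100 = 21.6
Total dependency ratio = (19.99 + 14.19) / 65.82 × 100 = 34.18 / 65.82 × 100 = 51.9

Youth dependency ratio: 30.4
Old-age dependency ratio: 21.6
Total dependency ratio: 51.9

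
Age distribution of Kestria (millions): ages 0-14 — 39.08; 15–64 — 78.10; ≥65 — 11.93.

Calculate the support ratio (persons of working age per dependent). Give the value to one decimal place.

Support ratio: 1.5

Support ratio = 78.10 / (39.08 + 11.93) = 78.10 / 51.01 = 1.5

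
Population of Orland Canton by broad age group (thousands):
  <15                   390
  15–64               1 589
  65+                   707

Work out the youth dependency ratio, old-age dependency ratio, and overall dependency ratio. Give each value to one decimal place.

Youth dependency ratio = 390 / 1 589 × 100 = 24.5
Old-age dependency ratio = 707 / 1 589 × 100 = 44.5
Total dependency ratio = (390 + 707) / 1 589 × 100 = 1 097 / 1 589 × 100 = 69.0

Youth dependency ratio: 24.5
Old-age dependency ratio: 44.5
Total dependency ratio: 69.0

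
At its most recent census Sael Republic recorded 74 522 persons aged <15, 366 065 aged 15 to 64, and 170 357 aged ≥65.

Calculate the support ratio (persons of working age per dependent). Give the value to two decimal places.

Support ratio = 366 065 / (74 522 + 170 357) = 366 065 / 244 879 = 1.49

Support ratio: 1.49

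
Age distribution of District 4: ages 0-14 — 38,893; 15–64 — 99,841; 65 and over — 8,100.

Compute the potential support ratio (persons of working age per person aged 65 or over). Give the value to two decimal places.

Potential support ratio = 99,841 / 8,100 = 12.33

Potential support ratio: 12.33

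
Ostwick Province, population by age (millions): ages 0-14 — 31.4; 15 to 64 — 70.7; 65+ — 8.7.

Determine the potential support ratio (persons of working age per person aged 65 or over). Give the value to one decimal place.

Potential support ratio = 70.7 / 8.7 = 8.1

Potential support ratio: 8.1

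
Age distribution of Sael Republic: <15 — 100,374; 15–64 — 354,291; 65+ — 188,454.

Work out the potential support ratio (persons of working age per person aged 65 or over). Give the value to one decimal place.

Potential support ratio: 1.9

Potential support ratio = 354,291 / 188,454 = 1.9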